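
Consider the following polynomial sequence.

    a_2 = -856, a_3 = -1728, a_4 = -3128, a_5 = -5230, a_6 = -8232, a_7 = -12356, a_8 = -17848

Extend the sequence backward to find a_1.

Δ: -872  -1400  -2102  -3002  -4124  -5492
Δ²: -528  -702  -900  -1122  -1368
Δ³: -174  -198  -222  -246
Δ⁴: -24  -24  -24
The fourth differences are constant at -24.
Work back: -174 + 24 = -150;  -528 + 150 = -378;  -872 + 378 = -494;  -856 + 494 = -362

-362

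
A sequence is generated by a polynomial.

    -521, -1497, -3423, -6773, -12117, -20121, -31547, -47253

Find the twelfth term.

-173397

Δ: -976, -1926, -3350, -5344, -8004, -11426, -15706
Δ²: -950, -1424, -1994, -2660, -3422, -4280
Δ³: -474, -570, -666, -762, -858
Δ⁴: -96, -96, -96, -96
Constant fourth difference = -96, so extend:
-858 − 96 = -954;  -4280 − 954 = -5234;  -15706 − 5234 = -20940;  -47253 − 20940 = -68193
-954 − 96 = -1050;  -5234 − 1050 = -6284;  -20940 − 6284 = -27224;  -68193 − 27224 = -95417
-1050 − 96 = -1146;  -6284 − 1146 = -7430;  -27224 − 7430 = -34654;  -95417 − 34654 = -130071
-1146 − 96 = -1242;  -7430 − 1242 = -8672;  -34654 − 8672 = -43326;  -130071 − 43326 = -173397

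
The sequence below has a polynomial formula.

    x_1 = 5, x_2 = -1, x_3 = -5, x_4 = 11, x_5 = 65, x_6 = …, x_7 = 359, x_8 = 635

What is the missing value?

Using the first 5 terms:
-6  -4  16  54
2  20  38
18  18
Constant third difference = 18.
Extend forward: 38 + 18 = 56;  54 + 56 = 110;  65 + 110 = 175

175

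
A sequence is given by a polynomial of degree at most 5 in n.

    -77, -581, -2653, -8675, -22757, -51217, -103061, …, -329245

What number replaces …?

Using the first 7 terms:
D1: -504  -2072  -6022  -14082  -28460  -51844
D2: -1568  -3950  -8060  -14378  -23384
D3: -2382  -4110  -6318  -9006
D4: -1728  -2208  -2688
D5: -480  -480
Constant fifth difference = -480.
Extend forward: -2688 − 480 = -3168;  -9006 − 3168 = -12174;  -23384 − 12174 = -35558;  -51844 − 35558 = -87402;  -103061 − 87402 = -190463

-190463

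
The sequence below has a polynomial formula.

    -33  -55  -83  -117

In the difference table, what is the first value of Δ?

First differences: -22, -28, -34
Second differences: -6, -6

-22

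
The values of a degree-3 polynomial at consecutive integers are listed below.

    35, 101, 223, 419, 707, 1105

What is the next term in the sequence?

1631

D1: 66  122  196  288  398
D2: 56  74  92  110
D3: 18  18  18
The third differences are constant (18).
110 + 18 = 128;  398 + 128 = 526;  1105 + 526 = 1631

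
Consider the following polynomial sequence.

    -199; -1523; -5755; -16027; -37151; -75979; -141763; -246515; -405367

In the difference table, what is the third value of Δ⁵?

Δ: -1324, -4232, -10272, -21124, -38828, -65784, -104752, -158852
Δ²: -2908, -6040, -10852, -17704, -26956, -38968, -54100
Δ³: -3132, -4812, -6852, -9252, -12012, -15132
Δ⁴: -1680, -2040, -2400, -2760, -3120
Δ⁵: -360, -360, -360, -360

-360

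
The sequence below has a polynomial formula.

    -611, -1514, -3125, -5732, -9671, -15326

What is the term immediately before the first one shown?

-176

Δ: -903, -1611, -2607, -3939, -5655
Δ²: -708, -996, -1332, -1716
Δ³: -288, -336, -384
Δ⁴: -48, -48
The fourth differences are constant at -48.
Work back: -288 + 48 = -240;  -708 + 240 = -468;  -903 + 468 = -435;  -611 + 435 = -176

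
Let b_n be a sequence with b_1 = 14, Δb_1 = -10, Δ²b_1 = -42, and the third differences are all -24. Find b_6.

Build the table forward from the leading diagonal:
Δ³: -24  -24  -24  -24  -24  -24
Δ²: -42  -66  -90  -114  -138  -162
Δ: -10  -52  -118  -208  -322  -460
b: 14  4  -48  -166  -374  -696

-696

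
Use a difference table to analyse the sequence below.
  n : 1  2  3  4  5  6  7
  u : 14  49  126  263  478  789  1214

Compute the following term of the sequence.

35  77  137  215  311  425
42  60  78  96  114
18  18  18  18
Third differences constant at 18.
114 + 18 = 132;  425 + 132 = 557;  1214 + 557 = 1771

1771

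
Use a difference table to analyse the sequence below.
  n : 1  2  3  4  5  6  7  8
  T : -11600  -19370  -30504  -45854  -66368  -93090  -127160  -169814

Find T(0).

First differences: -7770  -11134  -15350  -20514  -26722  -34070  -42654
Second differences: -3364  -4216  -5164  -6208  -7348  -8584
Third differences: -852  -948  -1044  -1140  -1236
Fourth differences: -96  -96  -96  -96
The fourth differences are constant at -96.
Work back: -852 + 96 = -756;  -3364 + 756 = -2608;  -7770 + 2608 = -5162;  -11600 + 5162 = -6438

-6438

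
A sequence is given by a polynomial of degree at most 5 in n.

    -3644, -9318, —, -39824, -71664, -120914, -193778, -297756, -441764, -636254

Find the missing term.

-20366

Using the last 7 terms:
-31840  -49250  -72864  -103978  -144008  -194490
-17410  -23614  -31114  -40030  -50482
-6204  -7500  -8916  -10452
-1296  -1416  -1536
-120  -120
Constant fifth difference = -120.
Extend backward: -1296 + 120 = -1176;  -6204 + 1176 = -5028;  -17410 + 5028 = -12382;  -31840 + 12382 = -19458;  -39824 + 19458 = -20366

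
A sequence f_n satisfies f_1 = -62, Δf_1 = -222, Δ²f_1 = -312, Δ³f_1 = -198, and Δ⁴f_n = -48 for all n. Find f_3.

Build the table forward from the leading diagonal:
Fourth differences: -48  -48  -48
Third differences: -198  -246  -294
Second differences: -312  -510  -756
First differences: -222  -534  -1044
f: -62  -284  -818

-818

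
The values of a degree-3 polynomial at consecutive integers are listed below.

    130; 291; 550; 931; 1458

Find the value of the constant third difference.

24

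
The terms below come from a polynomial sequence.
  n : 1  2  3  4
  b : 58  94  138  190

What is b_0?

Δ: 36  44  52
Δ²: 8  8
The second differences are constant at 8.
Work back: 36 − 8 = 28;  58 − 28 = 30

30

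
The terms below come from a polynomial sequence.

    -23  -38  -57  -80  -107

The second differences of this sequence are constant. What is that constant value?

D1: -15, -19, -23, -27
D2: -4, -4, -4

-4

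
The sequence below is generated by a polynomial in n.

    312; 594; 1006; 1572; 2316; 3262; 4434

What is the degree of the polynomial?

3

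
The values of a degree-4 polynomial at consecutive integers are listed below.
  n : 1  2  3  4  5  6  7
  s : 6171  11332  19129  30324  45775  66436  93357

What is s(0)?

2980

Δ: 5161  7797  11195  15451  20661  26921
Δ²: 2636  3398  4256  5210  6260
Δ³: 762  858  954  1050
Δ⁴: 96  96  96
The fourth differences are constant at 96.
Work back: 762 − 96 = 666;  2636 − 666 = 1970;  5161 − 1970 = 3191;  6171 − 3191 = 2980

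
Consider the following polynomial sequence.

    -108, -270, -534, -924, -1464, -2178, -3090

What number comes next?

-4224

-162, -264, -390, -540, -714, -912
-102, -126, -150, -174, -198
-24, -24, -24, -24
Third differences constant at -24.
-198 − 24 = -222;  -912 − 222 = -1134;  -3090 − 1134 = -4224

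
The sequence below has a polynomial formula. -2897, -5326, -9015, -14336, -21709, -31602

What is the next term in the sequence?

-44531

Δ: -2429 , -3689 , -5321 , -7373 , -9893
Δ²: -1260 , -1632 , -2052 , -2520
Δ³: -372 , -420 , -468
Δ⁴: -48 , -48
Fourth differences constant at -48.
-468 − 48 = -516;  -2520 − 516 = -3036;  -9893 − 3036 = -12929;  -31602 − 12929 = -44531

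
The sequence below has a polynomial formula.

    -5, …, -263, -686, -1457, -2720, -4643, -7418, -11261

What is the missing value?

Using the last 7 terms:
Δ: -423  -771  -1263  -1923  -2775  -3843
Δ²: -348  -492  -660  -852  -1068
Δ³: -144  -168  -192  -216
Δ⁴: -24  -24  -24
Constant fourth difference = -24.
Extend backward: -144 + 24 = -120;  -348 + 120 = -228;  -423 + 228 = -195;  -263 + 195 = -68

-68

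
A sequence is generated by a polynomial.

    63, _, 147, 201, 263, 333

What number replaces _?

Using the last 4 terms:
Δ: 54  62  70
Δ²: 8  8
Constant second difference = 8.
Extend backward: 54 − 8 = 46;  147 − 46 = 101

101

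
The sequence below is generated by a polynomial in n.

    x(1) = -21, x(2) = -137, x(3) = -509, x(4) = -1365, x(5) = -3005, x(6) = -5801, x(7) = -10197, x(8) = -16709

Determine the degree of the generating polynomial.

4

Δ: -116, -372, -856, -1640, -2796, -4396, -6512
Δ²: -256, -484, -784, -1156, -1600, -2116
Δ³: -228, -300, -372, -444, -516
Δ⁴: -72, -72, -72, -72
The fourth differences are constant, so the polynomial has degree 4.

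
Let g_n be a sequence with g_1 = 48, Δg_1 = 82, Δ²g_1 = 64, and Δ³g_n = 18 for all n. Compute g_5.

832

Build the table forward from the leading diagonal:
Δ³: 18  18  18  18  18
Δ²: 64  82  100  118  136
Δ: 82  146  228  328  446
g: 48  130  276  504  832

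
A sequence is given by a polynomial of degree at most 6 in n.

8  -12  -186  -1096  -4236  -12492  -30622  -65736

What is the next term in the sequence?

-20, -174, -910, -3140, -8256, -18130, -35114
-154, -736, -2230, -5116, -9874, -16984
-582, -1494, -2886, -4758, -7110
-912, -1392, -1872, -2352
-480, -480, -480
Constant fifth difference = -480, so extend:
-2352 − 480 = -2832;  -7110 − 2832 = -9942;  -16984 − 9942 = -26926;  -35114 − 26926 = -62040;  -65736 − 62040 = -127776

-127776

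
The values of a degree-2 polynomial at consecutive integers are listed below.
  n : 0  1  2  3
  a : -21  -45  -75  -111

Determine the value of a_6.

Δ: -24, -30, -36
Δ²: -6, -6
Constant second difference = -6, so extend:
-36 − 6 = -42;  -111 − 42 = -153
-42 − 6 = -48;  -153 − 48 = -201
-48 − 6 = -54;  -201 − 54 = -255

-255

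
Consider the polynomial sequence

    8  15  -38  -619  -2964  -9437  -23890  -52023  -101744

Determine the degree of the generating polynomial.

D1: 7, -53, -581, -2345, -6473, -14453, -28133, -49721
D2: -60, -528, -1764, -4128, -7980, -13680, -21588
D3: -468, -1236, -2364, -3852, -5700, -7908
D4: -768, -1128, -1488, -1848, -2208
D5: -360, -360, -360, -360
The fifth differences are constant, so the polynomial has degree 5.

5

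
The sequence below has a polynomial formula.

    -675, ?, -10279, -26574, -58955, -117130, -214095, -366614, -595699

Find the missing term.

-3170

Using the last 7 terms:
First differences: -16295, -32381, -58175, -96965, -152519, -229085
Second differences: -16086, -25794, -38790, -55554, -76566
Third differences: -9708, -12996, -16764, -21012
Fourth differences: -3288, -3768, -4248
Fifth differences: -480, -480
Constant fifth difference = -480.
Extend backward: -3288 + 480 = -2808;  -9708 + 2808 = -6900;  -16086 + 6900 = -9186;  -16295 + 9186 = -7109;  -10279 + 7109 = -3170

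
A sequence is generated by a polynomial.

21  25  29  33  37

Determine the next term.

D1: 4, 4, 4, 4
Constant first difference = 4, so extend:
37 + 4 = 41

41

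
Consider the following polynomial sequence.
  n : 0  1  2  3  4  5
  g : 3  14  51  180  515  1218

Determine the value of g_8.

7875

First differences: 11, 37, 129, 335, 703
Second differences: 26, 92, 206, 368
Third differences: 66, 114, 162
Fourth differences: 48, 48
The fourth differences are constant (48).
162 + 48 = 210;  368 + 210 = 578;  703 + 578 = 1281;  1218 + 1281 = 2499
210 + 48 = 258;  578 + 258 = 836;  1281 + 836 = 2117;  2499 + 2117 = 4616
258 + 48 = 306;  836 + 306 = 1142;  2117 + 1142 = 3259;  4616 + 3259 = 7875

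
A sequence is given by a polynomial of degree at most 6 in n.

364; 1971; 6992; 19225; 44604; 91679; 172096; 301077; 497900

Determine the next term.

786379

D1: 1607 , 5021 , 12233 , 25379 , 47075 , 80417 , 128981 , 196823
D2: 3414 , 7212 , 13146 , 21696 , 33342 , 48564 , 67842
D3: 3798 , 5934 , 8550 , 11646 , 15222 , 19278
D4: 2136 , 2616 , 3096 , 3576 , 4056
D5: 480 , 480 , 480 , 480
Fifth differences constant at 480.
4056 + 480 = 4536;  19278 + 4536 = 23814;  67842 + 23814 = 91656;  196823 + 91656 = 288479;  497900 + 288479 = 786379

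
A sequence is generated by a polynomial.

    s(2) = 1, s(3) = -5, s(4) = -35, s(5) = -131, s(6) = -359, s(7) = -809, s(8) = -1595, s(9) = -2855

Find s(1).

1

-6, -30, -96, -228, -450, -786, -1260
-24, -66, -132, -222, -336, -474
-42, -66, -90, -114, -138
-24, -24, -24, -24
The fourth differences are constant at -24.
Work back: -42 + 24 = -18;  -24 + 18 = -6;  -6 + 6 = 0;  1 + 0 = 1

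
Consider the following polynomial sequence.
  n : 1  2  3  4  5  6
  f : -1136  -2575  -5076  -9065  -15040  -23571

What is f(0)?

-405

Δ: -1439, -2501, -3989, -5975, -8531
Δ²: -1062, -1488, -1986, -2556
Δ³: -426, -498, -570
Δ⁴: -72, -72
The fourth differences are constant at -72.
Work back: -426 + 72 = -354;  -1062 + 354 = -708;  -1439 + 708 = -731;  -1136 + 731 = -405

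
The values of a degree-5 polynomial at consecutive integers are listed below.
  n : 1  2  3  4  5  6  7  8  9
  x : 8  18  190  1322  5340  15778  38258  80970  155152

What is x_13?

1124900

Δ: 10 , 172 , 1132 , 4018 , 10438 , 22480 , 42712 , 74182
Δ²: 162 , 960 , 2886 , 6420 , 12042 , 20232 , 31470
Δ³: 798 , 1926 , 3534 , 5622 , 8190 , 11238
Δ⁴: 1128 , 1608 , 2088 , 2568 , 3048
Δ⁵: 480 , 480 , 480 , 480
Constant fifth difference = 480, so extend:
3048 + 480 = 3528;  11238 + 3528 = 14766;  31470 + 14766 = 46236;  74182 + 46236 = 120418;  155152 + 120418 = 275570
3528 + 480 = 4008;  14766 + 4008 = 18774;  46236 + 18774 = 65010;  120418 + 65010 = 185428;  275570 + 185428 = 460998
4008 + 480 = 4488;  18774 + 4488 = 23262;  65010 + 23262 = 88272;  185428 + 88272 = 273700;  460998 + 273700 = 734698
4488 + 480 = 4968;  23262 + 4968 = 28230;  88272 + 28230 = 116502;  273700 + 116502 = 390202;  734698 + 390202 = 1124900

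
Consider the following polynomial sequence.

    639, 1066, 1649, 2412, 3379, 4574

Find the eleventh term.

First differences: 427 , 583 , 763 , 967 , 1195
Second differences: 156 , 180 , 204 , 228
Third differences: 24 , 24 , 24
The third differences are constant (24).
228 + 24 = 252;  1195 + 252 = 1447;  4574 + 1447 = 6021
252 + 24 = 276;  1447 + 276 = 1723;  6021 + 1723 = 7744
276 + 24 = 300;  1723 + 300 = 2023;  7744 + 2023 = 9767
300 + 24 = 324;  2023 + 324 = 2347;  9767 + 2347 = 12114
324 + 24 = 348;  2347 + 348 = 2695;  12114 + 2695 = 14809

14809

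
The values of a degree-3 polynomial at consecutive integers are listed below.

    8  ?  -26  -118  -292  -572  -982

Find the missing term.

8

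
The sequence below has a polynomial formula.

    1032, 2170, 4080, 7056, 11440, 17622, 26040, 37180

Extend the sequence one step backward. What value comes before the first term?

420

Δ: 1138, 1910, 2976, 4384, 6182, 8418, 11140
Δ²: 772, 1066, 1408, 1798, 2236, 2722
Δ³: 294, 342, 390, 438, 486
Δ⁴: 48, 48, 48, 48
The fourth differences are constant at 48.
Work back: 294 − 48 = 246;  772 − 246 = 526;  1138 − 526 = 612;  1032 − 612 = 420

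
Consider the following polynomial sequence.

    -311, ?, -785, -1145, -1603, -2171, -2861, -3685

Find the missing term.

-511

Using the last 6 terms:
-360  -458  -568  -690  -824
-98  -110  -122  -134
-12  -12  -12
Constant third difference = -12.
Extend backward: -98 + 12 = -86;  -360 + 86 = -274;  -785 + 274 = -511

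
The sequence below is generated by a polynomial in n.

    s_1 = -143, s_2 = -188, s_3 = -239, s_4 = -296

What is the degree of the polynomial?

2

First differences: -45, -51, -57
Second differences: -6, -6
The second differences are constant, so the polynomial has degree 2.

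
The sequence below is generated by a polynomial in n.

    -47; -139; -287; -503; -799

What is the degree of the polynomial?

3

Δ: -92, -148, -216, -296
Δ²: -56, -68, -80
Δ³: -12, -12
The third differences are constant, so the polynomial has degree 3.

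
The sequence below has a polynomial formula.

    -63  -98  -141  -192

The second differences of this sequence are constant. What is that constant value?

-8

Δ: -35, -43, -51
Δ²: -8, -8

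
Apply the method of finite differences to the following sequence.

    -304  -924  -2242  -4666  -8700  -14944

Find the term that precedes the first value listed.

-70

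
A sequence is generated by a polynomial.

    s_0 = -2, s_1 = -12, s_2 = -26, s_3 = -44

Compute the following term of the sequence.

-66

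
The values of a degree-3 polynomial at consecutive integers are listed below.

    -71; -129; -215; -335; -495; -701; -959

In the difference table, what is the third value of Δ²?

D1: -58, -86, -120, -160, -206, -258
D2: -28, -34, -40, -46, -52
D3: -6, -6, -6, -6

-40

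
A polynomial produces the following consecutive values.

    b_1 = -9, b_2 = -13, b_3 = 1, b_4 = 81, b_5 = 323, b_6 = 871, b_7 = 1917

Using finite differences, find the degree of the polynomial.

First differences: -4, 14, 80, 242, 548, 1046
Second differences: 18, 66, 162, 306, 498
Third differences: 48, 96, 144, 192
Fourth differences: 48, 48, 48
The fourth differences are constant, so the polynomial has degree 4.

4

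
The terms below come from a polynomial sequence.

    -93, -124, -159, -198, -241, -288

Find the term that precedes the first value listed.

Δ: -31  -35  -39  -43  -47
Δ²: -4  -4  -4  -4
The second differences are constant at -4.
Work back: -31 + 4 = -27;  -93 + 27 = -66

-66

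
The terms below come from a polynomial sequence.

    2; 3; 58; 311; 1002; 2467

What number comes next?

5138

1 , 55 , 253 , 691 , 1465
54 , 198 , 438 , 774
144 , 240 , 336
96 , 96
Fourth differences constant at 96.
336 + 96 = 432;  774 + 432 = 1206;  1465 + 1206 = 2671;  2467 + 2671 = 5138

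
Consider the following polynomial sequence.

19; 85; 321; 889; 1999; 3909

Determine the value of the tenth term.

Δ: 66 , 236 , 568 , 1110 , 1910
Δ²: 170 , 332 , 542 , 800
Δ³: 162 , 210 , 258
Δ⁴: 48 , 48
Fourth differences constant at 48.
258 + 48 = 306;  800 + 306 = 1106;  1910 + 1106 = 3016;  3909 + 3016 = 6925
306 + 48 = 354;  1106 + 354 = 1460;  3016 + 1460 = 4476;  6925 + 4476 = 11401
354 + 48 = 402;  1460 + 402 = 1862;  4476 + 1862 = 6338;  11401 + 6338 = 17739
402 + 48 = 450;  1862 + 450 = 2312;  6338 + 2312 = 8650;  17739 + 8650 = 26389

26389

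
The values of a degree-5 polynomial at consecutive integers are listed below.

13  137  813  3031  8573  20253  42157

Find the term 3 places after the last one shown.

124 , 676 , 2218 , 5542 , 11680 , 21904
552 , 1542 , 3324 , 6138 , 10224
990 , 1782 , 2814 , 4086
792 , 1032 , 1272
240 , 240
Constant fifth difference = 240, so extend:
1272 + 240 = 1512;  4086 + 1512 = 5598;  10224 + 5598 = 15822;  21904 + 15822 = 37726;  42157 + 37726 = 79883
1512 + 240 = 1752;  5598 + 1752 = 7350;  15822 + 7350 = 23172;  37726 + 23172 = 60898;  79883 + 60898 = 140781
1752 + 240 = 1992;  7350 + 1992 = 9342;  23172 + 9342 = 32514;  60898 + 32514 = 93412;  140781 + 93412 = 234193

234193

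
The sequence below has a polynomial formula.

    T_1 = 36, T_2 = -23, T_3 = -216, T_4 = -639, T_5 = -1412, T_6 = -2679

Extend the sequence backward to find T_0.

33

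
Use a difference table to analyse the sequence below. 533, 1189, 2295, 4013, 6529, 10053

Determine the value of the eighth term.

Δ: 656  1106  1718  2516  3524
Δ²: 450  612  798  1008
Δ³: 162  186  210
Δ⁴: 24  24
Constant fourth difference = 24, so extend:
210 + 24 = 234;  1008 + 234 = 1242;  3524 + 1242 = 4766;  10053 + 4766 = 14819
234 + 24 = 258;  1242 + 258 = 1500;  4766 + 1500 = 6266;  14819 + 6266 = 21085

21085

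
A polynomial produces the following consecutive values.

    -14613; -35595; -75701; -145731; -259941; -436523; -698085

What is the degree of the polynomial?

5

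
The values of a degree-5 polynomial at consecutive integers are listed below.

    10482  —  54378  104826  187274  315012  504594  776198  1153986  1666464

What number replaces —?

Using the last 8 terms:
Δ: 50448  82448  127738  189582  271604  377788  512478
Δ²: 32000  45290  61844  82022  106184  134690
Δ³: 13290  16554  20178  24162  28506
Δ⁴: 3264  3624  3984  4344
Δ⁵: 360  360  360
Constant fifth difference = 360.
Extend backward: 3264 − 360 = 2904;  13290 − 2904 = 10386;  32000 − 10386 = 21614;  50448 − 21614 = 28834;  54378 − 28834 = 25544

25544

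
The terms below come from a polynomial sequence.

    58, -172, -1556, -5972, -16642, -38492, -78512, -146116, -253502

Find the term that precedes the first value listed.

First differences: -230  -1384  -4416  -10670  -21850  -40020  -67604  -107386
Second differences: -1154  -3032  -6254  -11180  -18170  -27584  -39782
Third differences: -1878  -3222  -4926  -6990  -9414  -12198
Fourth differences: -1344  -1704  -2064  -2424  -2784
Fifth differences: -360  -360  -360  -360
The fifth differences are constant at -360.
Work back: -1344 + 360 = -984;  -1878 + 984 = -894;  -1154 + 894 = -260;  -230 + 260 = 30;  58 − 30 = 28

28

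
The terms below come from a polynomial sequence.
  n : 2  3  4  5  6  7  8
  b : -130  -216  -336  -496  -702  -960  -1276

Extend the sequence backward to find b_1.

-72

D1: -86, -120, -160, -206, -258, -316
D2: -34, -40, -46, -52, -58
D3: -6, -6, -6, -6
The third differences are constant at -6.
Work back: -34 + 6 = -28;  -86 + 28 = -58;  -130 + 58 = -72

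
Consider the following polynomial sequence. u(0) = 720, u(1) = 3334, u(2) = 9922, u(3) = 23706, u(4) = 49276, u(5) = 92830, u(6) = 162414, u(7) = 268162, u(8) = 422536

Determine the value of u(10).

940090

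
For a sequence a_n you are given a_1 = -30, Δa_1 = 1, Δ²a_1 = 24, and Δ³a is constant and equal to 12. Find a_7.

576

Build the table forward from the leading diagonal:
Δ³: 12, 12, 12, 12, 12, 12, 12
Δ²: 24, 36, 48, 60, 72, 84, 96
Δ: 1, 25, 61, 109, 169, 241, 325
a: -30, -29, -4, 57, 166, 335, 576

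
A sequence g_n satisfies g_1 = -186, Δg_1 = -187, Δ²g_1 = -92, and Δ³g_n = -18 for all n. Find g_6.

-2221

Build the table forward from the leading diagonal:
D3: -18  -18  -18  -18  -18  -18
D2: -92  -110  -128  -146  -164  -182
D1: -187  -279  -389  -517  -663  -827
g: -186  -373  -652  -1041  -1558  -2221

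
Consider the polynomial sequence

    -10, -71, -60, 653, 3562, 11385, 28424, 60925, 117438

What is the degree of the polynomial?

-61, 11, 713, 2909, 7823, 17039, 32501, 56513
72, 702, 2196, 4914, 9216, 15462, 24012
630, 1494, 2718, 4302, 6246, 8550
864, 1224, 1584, 1944, 2304
360, 360, 360, 360
The fifth differences are constant, so the polynomial has degree 5.

5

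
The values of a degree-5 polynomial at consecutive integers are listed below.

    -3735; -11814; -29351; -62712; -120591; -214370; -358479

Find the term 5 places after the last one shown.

-2597744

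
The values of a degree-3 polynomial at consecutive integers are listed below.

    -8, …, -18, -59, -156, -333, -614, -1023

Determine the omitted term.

-9

Using the last 6 terms:
-41  -97  -177  -281  -409
-56  -80  -104  -128
-24  -24  -24
Constant third difference = -24.
Extend backward: -56 + 24 = -32;  -41 + 32 = -9;  -18 + 9 = -9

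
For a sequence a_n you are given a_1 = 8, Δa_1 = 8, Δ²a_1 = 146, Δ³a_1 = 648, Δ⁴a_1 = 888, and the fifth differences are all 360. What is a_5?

4396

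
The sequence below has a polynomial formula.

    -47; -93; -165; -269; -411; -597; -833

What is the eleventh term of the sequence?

-46 , -72 , -104 , -142 , -186 , -236
-26 , -32 , -38 , -44 , -50
-6 , -6 , -6 , -6
The third differences are constant (-6).
-50 − 6 = -56;  -236 − 56 = -292;  -833 − 292 = -1125
-56 − 6 = -62;  -292 − 62 = -354;  -1125 − 354 = -1479
-62 − 6 = -68;  -354 − 68 = -422;  -1479 − 422 = -1901
-68 − 6 = -74;  -422 − 74 = -496;  -1901 − 496 = -2397

-2397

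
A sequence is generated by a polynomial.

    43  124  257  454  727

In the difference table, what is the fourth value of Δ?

273

D1: 81, 133, 197, 273
D2: 52, 64, 76
D3: 12, 12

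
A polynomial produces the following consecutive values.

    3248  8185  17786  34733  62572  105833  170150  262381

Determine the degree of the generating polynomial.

Δ: 4937, 9601, 16947, 27839, 43261, 64317, 92231
Δ²: 4664, 7346, 10892, 15422, 21056, 27914
Δ³: 2682, 3546, 4530, 5634, 6858
Δ⁴: 864, 984, 1104, 1224
Δ⁵: 120, 120, 120
The fifth differences are constant, so the polynomial has degree 5.

5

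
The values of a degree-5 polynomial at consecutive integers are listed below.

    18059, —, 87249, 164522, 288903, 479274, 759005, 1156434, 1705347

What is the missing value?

42210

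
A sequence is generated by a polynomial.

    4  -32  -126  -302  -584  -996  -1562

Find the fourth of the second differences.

-130

D1: -36, -94, -176, -282, -412, -566
D2: -58, -82, -106, -130, -154
D3: -24, -24, -24, -24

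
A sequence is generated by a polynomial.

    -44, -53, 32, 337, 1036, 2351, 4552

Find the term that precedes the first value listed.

-19

-9, 85, 305, 699, 1315, 2201
94, 220, 394, 616, 886
126, 174, 222, 270
48, 48, 48
The fourth differences are constant at 48.
Work back: 126 − 48 = 78;  94 − 78 = 16;  -9 − 16 = -25;  -44 + 25 = -19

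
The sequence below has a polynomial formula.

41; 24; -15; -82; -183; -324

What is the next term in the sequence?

-511

First differences: -17 , -39 , -67 , -101 , -141
Second differences: -22 , -28 , -34 , -40
Third differences: -6 , -6 , -6
Third differences constant at -6.
-40 − 6 = -46;  -141 − 46 = -187;  -324 − 187 = -511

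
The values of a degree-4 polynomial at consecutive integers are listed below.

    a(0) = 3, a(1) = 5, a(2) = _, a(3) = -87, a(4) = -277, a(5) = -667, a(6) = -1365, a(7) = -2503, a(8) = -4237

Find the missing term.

Using the last 6 terms:
First differences: -190, -390, -698, -1138, -1734
Second differences: -200, -308, -440, -596
Third differences: -108, -132, -156
Fourth differences: -24, -24
Constant fourth difference = -24.
Extend backward: -108 + 24 = -84;  -200 + 84 = -116;  -190 + 116 = -74;  -87 + 74 = -13

-13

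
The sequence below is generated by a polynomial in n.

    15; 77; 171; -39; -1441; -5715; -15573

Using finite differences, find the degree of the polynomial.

First differences: 62, 94, -210, -1402, -4274, -9858
Second differences: 32, -304, -1192, -2872, -5584
Third differences: -336, -888, -1680, -2712
Fourth differences: -552, -792, -1032
Fifth differences: -240, -240
The fifth differences are constant, so the polynomial has degree 5.

5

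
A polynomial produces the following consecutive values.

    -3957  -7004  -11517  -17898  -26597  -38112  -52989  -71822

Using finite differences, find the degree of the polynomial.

-3047, -4513, -6381, -8699, -11515, -14877, -18833
-1466, -1868, -2318, -2816, -3362, -3956
-402, -450, -498, -546, -594
-48, -48, -48, -48
The fourth differences are constant, so the polynomial has degree 4.

4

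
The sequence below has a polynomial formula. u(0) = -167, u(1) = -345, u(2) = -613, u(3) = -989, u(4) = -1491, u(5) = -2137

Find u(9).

-6521

-178 , -268 , -376 , -502 , -646
-90 , -108 , -126 , -144
-18 , -18 , -18
The third differences are constant (-18).
-144 − 18 = -162;  -646 − 162 = -808;  -2137 − 808 = -2945
-162 − 18 = -180;  -808 − 180 = -988;  -2945 − 988 = -3933
-180 − 18 = -198;  -988 − 198 = -1186;  -3933 − 1186 = -5119
-198 − 18 = -216;  -1186 − 216 = -1402;  -5119 − 1402 = -6521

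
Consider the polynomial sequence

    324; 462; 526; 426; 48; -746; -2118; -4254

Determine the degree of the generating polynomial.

138, 64, -100, -378, -794, -1372, -2136
-74, -164, -278, -416, -578, -764
-90, -114, -138, -162, -186
-24, -24, -24, -24
The fourth differences are constant, so the polynomial has degree 4.

4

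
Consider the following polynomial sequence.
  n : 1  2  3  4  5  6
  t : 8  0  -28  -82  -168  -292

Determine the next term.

-8 , -28 , -54 , -86 , -124
-20 , -26 , -32 , -38
-6 , -6 , -6
The third differences are constant (-6).
-38 − 6 = -44;  -124 − 44 = -168;  -292 − 168 = -460

-460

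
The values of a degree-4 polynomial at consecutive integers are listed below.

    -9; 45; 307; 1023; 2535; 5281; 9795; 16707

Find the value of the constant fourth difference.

96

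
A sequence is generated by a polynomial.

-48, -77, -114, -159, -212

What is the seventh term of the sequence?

-29 , -37 , -45 , -53
-8 , -8 , -8
Second differences constant at -8.
-53 − 8 = -61;  -212 − 61 = -273
-61 − 8 = -69;  -273 − 69 = -342

-342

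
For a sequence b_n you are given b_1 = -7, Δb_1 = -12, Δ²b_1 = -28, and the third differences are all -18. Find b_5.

Build the table forward from the leading diagonal:
Third differences: -18  -18  -18  -18  -18
Second differences: -28  -46  -64  -82  -100
First differences: -12  -40  -86  -150  -232
b: -7  -19  -59  -145  -295

-295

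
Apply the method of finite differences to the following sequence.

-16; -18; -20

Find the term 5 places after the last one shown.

-30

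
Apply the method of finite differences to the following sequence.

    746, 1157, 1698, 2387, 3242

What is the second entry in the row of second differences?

148

Δ: 411, 541, 689, 855
Δ²: 130, 148, 166
Δ³: 18, 18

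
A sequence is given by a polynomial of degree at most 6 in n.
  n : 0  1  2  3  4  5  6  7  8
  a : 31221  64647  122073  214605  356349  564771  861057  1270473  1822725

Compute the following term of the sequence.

2552319

33426 , 57426 , 92532 , 141744 , 208422 , 296286 , 409416 , 552252
24000 , 35106 , 49212 , 66678 , 87864 , 113130 , 142836
11106 , 14106 , 17466 , 21186 , 25266 , 29706
3000 , 3360 , 3720 , 4080 , 4440
360 , 360 , 360 , 360
The fifth differences are constant (360).
4440 + 360 = 4800;  29706 + 4800 = 34506;  142836 + 34506 = 177342;  552252 + 177342 = 729594;  1822725 + 729594 = 2552319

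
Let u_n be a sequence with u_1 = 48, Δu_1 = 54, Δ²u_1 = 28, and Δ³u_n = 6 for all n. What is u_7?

Build the table forward from the leading diagonal:
Δ³: 6  6  6  6  6  6  6
Δ²: 28  34  40  46  52  58  64
Δ: 54  82  116  156  202  254  312
u: 48  102  184  300  456  658  912

912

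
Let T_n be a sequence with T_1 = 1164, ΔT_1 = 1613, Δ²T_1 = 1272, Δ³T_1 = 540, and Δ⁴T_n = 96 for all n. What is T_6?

27829

Build the table forward from the leading diagonal:
Fourth differences: 96  96  96  96  96  96
Third differences: 540  636  732  828  924  1020
Second differences: 1272  1812  2448  3180  4008  4932
First differences: 1613  2885  4697  7145  10325  14333
T: 1164  2777  5662  10359  17504  27829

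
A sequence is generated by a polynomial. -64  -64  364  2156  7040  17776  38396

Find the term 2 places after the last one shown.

D1: 0, 428, 1792, 4884, 10736, 20620
D2: 428, 1364, 3092, 5852, 9884
D3: 936, 1728, 2760, 4032
D4: 792, 1032, 1272
D5: 240, 240
Fifth differences constant at 240.
1272 + 240 = 1512;  4032 + 1512 = 5544;  9884 + 5544 = 15428;  20620 + 15428 = 36048;  38396 + 36048 = 74444
1512 + 240 = 1752;  5544 + 1752 = 7296;  15428 + 7296 = 22724;  36048 + 22724 = 58772;  74444 + 58772 = 133216

133216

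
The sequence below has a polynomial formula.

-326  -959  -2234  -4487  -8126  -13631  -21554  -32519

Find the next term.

Δ: -633  -1275  -2253  -3639  -5505  -7923  -10965
Δ²: -642  -978  -1386  -1866  -2418  -3042
Δ³: -336  -408  -480  -552  -624
Δ⁴: -72  -72  -72  -72
Constant fourth difference = -72, so extend:
-624 − 72 = -696;  -3042 − 696 = -3738;  -10965 − 3738 = -14703;  -32519 − 14703 = -47222

-47222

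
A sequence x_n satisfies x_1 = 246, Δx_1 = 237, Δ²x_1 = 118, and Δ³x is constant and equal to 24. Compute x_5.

1998

Build the table forward from the leading diagonal:
Third differences: 24  24  24  24  24
Second differences: 118  142  166  190  214
First differences: 237  355  497  663  853
x: 246  483  838  1335  1998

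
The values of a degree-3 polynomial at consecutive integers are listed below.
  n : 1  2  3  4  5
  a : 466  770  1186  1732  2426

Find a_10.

D1: 304, 416, 546, 694
D2: 112, 130, 148
D3: 18, 18
The third differences are constant (18).
148 + 18 = 166;  694 + 166 = 860;  2426 + 860 = 3286
166 + 18 = 184;  860 + 184 = 1044;  3286 + 1044 = 4330
184 + 18 = 202;  1044 + 202 = 1246;  4330 + 1246 = 5576
202 + 18 = 220;  1246 + 220 = 1466;  5576 + 1466 = 7042
220 + 18 = 238;  1466 + 238 = 1704;  7042 + 1704 = 8746

8746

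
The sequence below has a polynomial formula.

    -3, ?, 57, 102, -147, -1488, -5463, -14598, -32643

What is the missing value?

Using the last 7 terms:
Δ: 45  -249  -1341  -3975  -9135  -18045
Δ²: -294  -1092  -2634  -5160  -8910
Δ³: -798  -1542  -2526  -3750
Δ⁴: -744  -984  -1224
Δ⁵: -240  -240
Constant fifth difference = -240.
Extend backward: -744 + 240 = -504;  -798 + 504 = -294;  -294 + 294 = 0;  45 + 0 = 45;  57 − 45 = 12

12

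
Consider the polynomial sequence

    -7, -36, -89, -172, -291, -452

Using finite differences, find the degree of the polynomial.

3

-29, -53, -83, -119, -161
-24, -30, -36, -42
-6, -6, -6
The third differences are constant, so the polynomial has degree 3.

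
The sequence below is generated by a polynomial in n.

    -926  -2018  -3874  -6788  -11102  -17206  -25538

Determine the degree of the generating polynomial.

D1: -1092, -1856, -2914, -4314, -6104, -8332
D2: -764, -1058, -1400, -1790, -2228
D3: -294, -342, -390, -438
D4: -48, -48, -48
The fourth differences are constant, so the polynomial has degree 4.

4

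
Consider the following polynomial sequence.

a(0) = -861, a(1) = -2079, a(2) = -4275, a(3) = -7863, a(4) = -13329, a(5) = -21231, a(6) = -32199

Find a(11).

-160119

-1218 , -2196 , -3588 , -5466 , -7902 , -10968
-978 , -1392 , -1878 , -2436 , -3066
-414 , -486 , -558 , -630
-72 , -72 , -72
Constant fourth difference = -72, so extend:
-630 − 72 = -702;  -3066 − 702 = -3768;  -10968 − 3768 = -14736;  -32199 − 14736 = -46935
-702 − 72 = -774;  -3768 − 774 = -4542;  -14736 − 4542 = -19278;  -46935 − 19278 = -66213
-774 − 72 = -846;  -4542 − 846 = -5388;  -19278 − 5388 = -24666;  -66213 − 24666 = -90879
-846 − 72 = -918;  -5388 − 918 = -6306;  -24666 − 6306 = -30972;  -90879 − 30972 = -121851
-918 − 72 = -990;  -6306 − 990 = -7296;  -30972 − 7296 = -38268;  -121851 − 38268 = -160119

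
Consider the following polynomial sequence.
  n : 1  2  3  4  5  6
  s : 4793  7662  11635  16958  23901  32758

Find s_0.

First differences: 2869, 3973, 5323, 6943, 8857
Second differences: 1104, 1350, 1620, 1914
Third differences: 246, 270, 294
Fourth differences: 24, 24
The fourth differences are constant at 24.
Work back: 246 − 24 = 222;  1104 − 222 = 882;  2869 − 882 = 1987;  4793 − 1987 = 2806

2806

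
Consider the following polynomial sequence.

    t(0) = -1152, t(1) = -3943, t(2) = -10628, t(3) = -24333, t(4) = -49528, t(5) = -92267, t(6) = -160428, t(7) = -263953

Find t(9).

-628623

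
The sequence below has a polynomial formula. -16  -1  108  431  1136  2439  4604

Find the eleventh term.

28844

15  109  323  705  1303  2165
94  214  382  598  862
120  168  216  264
48  48  48
Fourth differences constant at 48.
264 + 48 = 312;  862 + 312 = 1174;  2165 + 1174 = 3339;  4604 + 3339 = 7943
312 + 48 = 360;  1174 + 360 = 1534;  3339 + 1534 = 4873;  7943 + 4873 = 12816
360 + 48 = 408;  1534 + 408 = 1942;  4873 + 1942 = 6815;  12816 + 6815 = 19631
408 + 48 = 456;  1942 + 456 = 2398;  6815 + 2398 = 9213;  19631 + 9213 = 28844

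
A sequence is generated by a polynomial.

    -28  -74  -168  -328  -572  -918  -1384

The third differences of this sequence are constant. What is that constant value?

-18

Δ: -46, -94, -160, -244, -346, -466
Δ²: -48, -66, -84, -102, -120
Δ³: -18, -18, -18, -18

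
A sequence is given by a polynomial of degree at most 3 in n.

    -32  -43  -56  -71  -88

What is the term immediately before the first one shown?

-23

-11, -13, -15, -17
-2, -2, -2
The second differences are constant at -2.
Work back: -11 + 2 = -9;  -32 + 9 = -23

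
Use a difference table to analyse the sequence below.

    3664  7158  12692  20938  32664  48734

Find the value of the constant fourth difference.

96

Δ: 3494, 5534, 8246, 11726, 16070
Δ²: 2040, 2712, 3480, 4344
Δ³: 672, 768, 864
Δ⁴: 96, 96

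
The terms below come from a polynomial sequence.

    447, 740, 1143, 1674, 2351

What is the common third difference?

18

First differences: 293, 403, 531, 677
Second differences: 110, 128, 146
Third differences: 18, 18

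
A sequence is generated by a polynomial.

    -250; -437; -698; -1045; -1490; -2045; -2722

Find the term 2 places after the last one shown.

D1: -187 , -261 , -347 , -445 , -555 , -677
D2: -74 , -86 , -98 , -110 , -122
D3: -12 , -12 , -12 , -12
Third differences constant at -12.
-122 − 12 = -134;  -677 − 134 = -811;  -2722 − 811 = -3533
-134 − 12 = -146;  -811 − 146 = -957;  -3533 − 957 = -4490

-4490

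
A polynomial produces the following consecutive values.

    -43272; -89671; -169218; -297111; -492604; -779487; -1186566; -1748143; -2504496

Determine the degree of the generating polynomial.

5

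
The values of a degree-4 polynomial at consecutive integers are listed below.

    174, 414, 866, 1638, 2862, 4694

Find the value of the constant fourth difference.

Δ: 240, 452, 772, 1224, 1832
Δ²: 212, 320, 452, 608
Δ³: 108, 132, 156
Δ⁴: 24, 24

24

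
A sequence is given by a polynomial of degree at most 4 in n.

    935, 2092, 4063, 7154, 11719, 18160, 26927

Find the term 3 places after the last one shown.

First differences: 1157, 1971, 3091, 4565, 6441, 8767
Second differences: 814, 1120, 1474, 1876, 2326
Third differences: 306, 354, 402, 450
Fourth differences: 48, 48, 48
Fourth differences constant at 48.
450 + 48 = 498;  2326 + 498 = 2824;  8767 + 2824 = 11591;  26927 + 11591 = 38518
498 + 48 = 546;  2824 + 546 = 3370;  11591 + 3370 = 14961;  38518 + 14961 = 53479
546 + 48 = 594;  3370 + 594 = 3964;  14961 + 3964 = 18925;  53479 + 18925 = 72404

72404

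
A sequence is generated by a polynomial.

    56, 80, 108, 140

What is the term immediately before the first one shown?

Δ: 24, 28, 32
Δ²: 4, 4
The second differences are constant at 4.
Work back: 24 − 4 = 20;  56 − 20 = 36

36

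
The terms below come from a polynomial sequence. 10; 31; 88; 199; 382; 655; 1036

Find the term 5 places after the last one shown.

5191

First differences: 21, 57, 111, 183, 273, 381
Second differences: 36, 54, 72, 90, 108
Third differences: 18, 18, 18, 18
The third differences are constant (18).
108 + 18 = 126;  381 + 126 = 507;  1036 + 507 = 1543
126 + 18 = 144;  507 + 144 = 651;  1543 + 651 = 2194
144 + 18 = 162;  651 + 162 = 813;  2194 + 813 = 3007
162 + 18 = 180;  813 + 180 = 993;  3007 + 993 = 4000
180 + 18 = 198;  993 + 198 = 1191;  4000 + 1191 = 5191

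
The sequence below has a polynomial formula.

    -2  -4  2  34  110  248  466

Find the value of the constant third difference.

18

First differences: -2, 6, 32, 76, 138, 218
Second differences: 8, 26, 44, 62, 80
Third differences: 18, 18, 18, 18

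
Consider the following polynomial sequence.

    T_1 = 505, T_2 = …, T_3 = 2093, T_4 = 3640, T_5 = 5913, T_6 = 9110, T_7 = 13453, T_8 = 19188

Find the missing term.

1098

Using the last 6 terms:
Δ: 1547, 2273, 3197, 4343, 5735
Δ²: 726, 924, 1146, 1392
Δ³: 198, 222, 246
Δ⁴: 24, 24
Constant fourth difference = 24.
Extend backward: 198 − 24 = 174;  726 − 174 = 552;  1547 − 552 = 995;  2093 − 995 = 1098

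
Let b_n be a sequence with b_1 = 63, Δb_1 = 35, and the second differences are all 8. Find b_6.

318

Build the table forward from the leading diagonal:
D2: 8, 8, 8, 8, 8, 8
D1: 35, 43, 51, 59, 67, 75
b: 63, 98, 141, 192, 251, 318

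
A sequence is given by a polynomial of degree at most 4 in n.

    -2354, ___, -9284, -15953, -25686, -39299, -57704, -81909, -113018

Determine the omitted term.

-4959

Using the last 7 terms:
-6669  -9733  -13613  -18405  -24205  -31109
-3064  -3880  -4792  -5800  -6904
-816  -912  -1008  -1104
-96  -96  -96
Constant fourth difference = -96.
Extend backward: -816 + 96 = -720;  -3064 + 720 = -2344;  -6669 + 2344 = -4325;  -9284 + 4325 = -4959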